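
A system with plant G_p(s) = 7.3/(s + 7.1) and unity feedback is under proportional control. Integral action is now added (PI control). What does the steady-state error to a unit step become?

0

The integrator makes K_pos = lim_{s→0} C(s)G(s) infinite, so e_ss = 1/(1+K_pos) = 0.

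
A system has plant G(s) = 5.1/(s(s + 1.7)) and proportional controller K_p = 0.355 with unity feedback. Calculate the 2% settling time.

T_s ≈ 4.71 s

The closed-loop denominator s² + 1.7s + 1.81 gives ω_n = √1.81 = 1.346 and ζ = 1.7/(2ω_n) = 0.6317.
2% settling time T_s ≈ 4/(ζω_n) = 4/0.85 = 4.71 s.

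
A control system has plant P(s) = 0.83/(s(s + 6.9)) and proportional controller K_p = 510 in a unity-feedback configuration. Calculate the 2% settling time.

From 1 + K_pP(s) = 0: s² + 6.9s + 423.3 = 0 ⇒ ω_n = 20.57, ζ = 0.1677.
2% settling time T_s ≈ 4/(ζω_n) = 4/3.45 = 1.16 s.

T_s ≈ 1.16 s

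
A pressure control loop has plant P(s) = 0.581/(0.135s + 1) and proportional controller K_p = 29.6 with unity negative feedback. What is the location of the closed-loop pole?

s = -134.8

Closed loop: T(s) = K_p·P/(1+K_p·P) = 17.2/(0.135s + 1 + 17.2), with pole at s = −(1 + 17.2)/0.135 = −134.8.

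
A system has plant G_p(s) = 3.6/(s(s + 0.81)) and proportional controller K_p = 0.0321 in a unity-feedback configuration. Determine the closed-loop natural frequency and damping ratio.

ω_n = 0.34 rad/s, ζ = 1.19

With unity feedback the closed-loop characteristic equation is s² + 0.81s + 0.0321·3.6 = s² + 0.81s + 0.1156 = 0.
So ω_n² = 0.1156 ⇒ ω_n = 0.3399 rad/s, and ζ = 0.81/(2ω_n) = 1.19.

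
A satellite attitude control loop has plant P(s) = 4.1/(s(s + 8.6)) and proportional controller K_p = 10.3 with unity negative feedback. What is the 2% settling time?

T_s ≈ 0.93 s

The closed-loop denominator s² + 8.6s + 42.23 gives ω_n = √42.23 = 6.498 and ζ = 8.6/(2ω_n) = 0.6617.
2% settling time T_s ≈ 4/(ζω_n) = 4/4.3 = 0.93 s.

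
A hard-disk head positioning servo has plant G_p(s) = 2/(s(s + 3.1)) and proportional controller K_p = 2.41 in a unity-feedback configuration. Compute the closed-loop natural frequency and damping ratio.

The closed-loop denominator is s(s+3.1) + 2.41·2 = s² + 3.1s + 4.82.
So ω_n² = 4.82 ⇒ ω_n = 2.195 rad/s, and ζ = 3.1/(2ω_n) = 0.706.

ω_n = 2.2 rad/s, ζ = 0.706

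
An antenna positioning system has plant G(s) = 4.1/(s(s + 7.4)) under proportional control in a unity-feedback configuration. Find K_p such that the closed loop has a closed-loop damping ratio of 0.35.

K_p = 27.3

Closed-loop characteristic equation: s² + 7.4s + K_p·4.1 = 0.
So ω_n = √(4.1K_p) and 2ζω_n = 7.4, giving ζ = 7.4/(2√(4.1K_p)).
Setting ζ = 0.35: √(4.1K_p) = 7.4/(2·0.35) = 10.57, so K_p = 111.8/4.1 = 27.3.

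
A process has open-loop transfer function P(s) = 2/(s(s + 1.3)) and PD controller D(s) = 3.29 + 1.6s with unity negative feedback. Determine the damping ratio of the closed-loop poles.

Forward path: (3.29 + 1.6s)·2/(s(s+1.3)). The closed-loop characteristic equation is s² + (1.3 + 2·1.6)s + 2·3.29 = 0.
That is s² + 4.5s + 6.58 = 0, so ω_n = 2.565 rad/s and ζ = 4.5/(2·2.565) = 0.8771.

ζ = 0.877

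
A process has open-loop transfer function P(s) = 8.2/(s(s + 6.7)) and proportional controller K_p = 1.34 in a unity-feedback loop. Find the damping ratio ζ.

ζ = 1.01

With unity feedback the closed-loop characteristic equation is s² + 6.7s + 1.34·8.2 = s² + 6.7s + 10.99 = 0.
Matching s² + 2ζω_n s + ω_n²: ω_n = √10.99 = 3.315 rad/s and 2ζω_n = 6.7, so ζ = 6.7/(2·3.315) = 1.01.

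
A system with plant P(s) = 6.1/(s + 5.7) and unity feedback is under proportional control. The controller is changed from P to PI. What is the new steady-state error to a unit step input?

0

Adding integral action puts a pole at s = 0 in the forward path, raising the system type to 1; a type-1 loop has zero steady-state error to a step.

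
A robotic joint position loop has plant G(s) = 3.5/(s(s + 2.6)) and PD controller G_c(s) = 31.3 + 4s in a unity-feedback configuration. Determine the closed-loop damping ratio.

ζ = 0.793

Forward path: (31.3 + 4s)·3.5/(s(s+2.6)). The closed-loop characteristic equation is s² + (2.6 + 3.5·4)s + 3.5·31.3 = 0.
That is s² + 16.6s + 109.5 = 0, so ω_n = 10.47 rad/s and ζ = 16.6/(2·10.47) = 0.793.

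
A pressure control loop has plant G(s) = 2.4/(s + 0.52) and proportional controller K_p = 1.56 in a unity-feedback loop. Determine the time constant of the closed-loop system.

Closed-loop transfer function: T(s) = K_p·G(s)/(1 + K_p·G(s)) = 3.744/(s + 0.52 + 3.744) = 3.744/(s + 4.264).
Time constant τ = 1/4.264 = 0.235 s.

τ = 0.235 s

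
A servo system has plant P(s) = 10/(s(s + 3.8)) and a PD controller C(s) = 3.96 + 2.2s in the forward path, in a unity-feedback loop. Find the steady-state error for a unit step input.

0

The open loop C(s)P(s) has a pole at the origin (type 1), so the static position error constant is infinite and e_ss = 1/(1+∞) = 0.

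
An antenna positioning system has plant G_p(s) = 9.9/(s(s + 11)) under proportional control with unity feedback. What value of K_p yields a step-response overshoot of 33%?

K_p = 27.6

From %OS = 100·exp(−πζ/√(1−ζ²)) = 33%, ζ = −ln(0.33)/√(π²+ln²(0.33)) = 0.3328.
Characteristic equation s² + 11s + 9.9K_p = 0 gives ζ = 11/(2√(9.9K_p)).
Setting ζ = 0.3328: √(9.9K_p) = 11/(2·0.3328) = 16.53, so K_p = 273.1/9.9 = 27.6.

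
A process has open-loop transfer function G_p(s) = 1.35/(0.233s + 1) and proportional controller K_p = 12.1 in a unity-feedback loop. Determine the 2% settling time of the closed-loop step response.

T_s ≈ 0.0538 s

Closed loop: T(s) = K_p·G_p/(1+K_p·G_p) = 16.34/(0.233s + 1 + 16.34), with pole at s = −(1 + 16.34)/0.233 = −74.4.
τ = 1/74.4 = 0.01344 s, so 2% settling time ≈ 4τ = 0.0538 s.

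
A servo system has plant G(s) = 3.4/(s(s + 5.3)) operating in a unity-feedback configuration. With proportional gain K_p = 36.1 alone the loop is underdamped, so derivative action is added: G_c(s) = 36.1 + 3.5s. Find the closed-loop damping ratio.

ζ = 0.776

Forward path: (36.1 + 3.5s)·3.4/(s(s+5.3)). The closed-loop characteristic equation is s² + (5.3 + 3.4·3.5)s + 3.4·36.1 = 0.
That is s² + 17.2s + 122.7 = 0, so ω_n = 11.08 rad/s and ζ = 17.2/(2·11.08) = 0.7763.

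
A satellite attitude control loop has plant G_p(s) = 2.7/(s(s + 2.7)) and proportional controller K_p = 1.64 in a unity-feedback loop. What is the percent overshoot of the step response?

The closed-loop denominator s² + 2.7s + 4.428 gives ω_n = √4.428 = 2.104 and ζ = 2.7/(2ω_n) = 0.6415.
%OS = 100·exp(−πζ/√(1−ζ²)) = 100·exp(−π·0.6415/√0.5884) = 7.23%.

7.23%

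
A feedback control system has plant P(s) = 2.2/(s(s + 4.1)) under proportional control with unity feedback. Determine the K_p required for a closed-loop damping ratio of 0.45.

Closed-loop characteristic equation: s² + 4.1s + K_p·2.2 = 0.
So ω_n = √(2.2K_p) and 2ζω_n = 4.1, giving ζ = 4.1/(2√(2.2K_p)).
Setting ζ = 0.45: √(2.2K_p) = 4.1/(2·0.45) = 4.556, so K_p = 20.75/2.2 = 9.43.

K_p = 9.43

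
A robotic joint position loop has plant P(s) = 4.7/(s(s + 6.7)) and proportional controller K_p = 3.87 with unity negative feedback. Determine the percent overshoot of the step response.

1.85%

Closed-loop characteristic equation: s² + 6.7s + 18.19 = 0, so ω_n = 4.265 rad/s and ζ = 6.7/(2·4.265) = 0.7855.
%OS = 100·exp(−πζ/√(1−ζ²)) = 100·exp(−π·0.7855/√0.383) = 1.85%.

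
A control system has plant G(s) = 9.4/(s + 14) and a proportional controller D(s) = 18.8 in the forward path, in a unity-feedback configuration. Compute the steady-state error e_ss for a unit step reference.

0.0734

The loop is type 0. Static position error constant K_pos = D(0)·G(0) = 18.8·0.6714 = 12.62.
Steady-state error to a unit step: e_ss = 1/(1+K_pos) = 1/13.62 = 0.0734.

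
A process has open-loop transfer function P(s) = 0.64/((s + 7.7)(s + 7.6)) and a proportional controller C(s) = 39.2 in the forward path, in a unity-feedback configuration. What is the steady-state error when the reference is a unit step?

0.7

The loop is type 0. Static position error constant K_pos = C(0)·P(0) = 39.2·0.01094 = 0.4287.
Steady-state error to a unit step: e_ss = 1/(1+K_pos) = 1/1.429 = 0.7.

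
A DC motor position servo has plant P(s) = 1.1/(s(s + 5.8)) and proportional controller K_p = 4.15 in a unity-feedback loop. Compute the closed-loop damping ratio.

With unity feedback the closed-loop characteristic equation is s² + 5.8s + 4.15·1.1 = s² + 5.8s + 4.565 = 0.
So ω_n² = 4.565 ⇒ ω_n = 2.137 rad/s, and ζ = 5.8/(2ω_n) = 1.36.

ζ = 1.36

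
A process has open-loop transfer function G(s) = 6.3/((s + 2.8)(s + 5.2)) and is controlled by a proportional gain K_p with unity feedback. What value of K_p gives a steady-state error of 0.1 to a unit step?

K_p = 20.8

Steady-state error for a unit step on this type-0 loop is 1/(1 + K_p·G(0)).
G(0) = 0.4327. Require 1/(1 + K_p·0.4327) = 0.1, so 1 + 0.4327·K_p = 10.
K_p = (10 − 1)/0.4327 = 20.8.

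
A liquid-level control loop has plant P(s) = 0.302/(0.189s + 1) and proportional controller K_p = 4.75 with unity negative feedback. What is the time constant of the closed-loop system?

Closed loop: T(s) = K_p·P/(1+K_p·P) = 1.434/(0.189s + 1 + 1.434), with pole at s = −(1 + 1.434)/0.189 = −12.88.
Closed-loop time constant τ = 1/12.88 = 0.0776 s.

τ = 0.0776 s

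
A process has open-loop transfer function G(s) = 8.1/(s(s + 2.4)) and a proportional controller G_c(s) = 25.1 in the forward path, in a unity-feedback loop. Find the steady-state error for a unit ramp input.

The loop has one pole at the origin (type 1). Velocity error constant K_v = lim_{s→0} s·G_c(s)G(s) = 25.1·8.1/2.4 = 84.71.
Steady-state error to a unit ramp: e_ss = 1/K_v = 0.0118.

0.0118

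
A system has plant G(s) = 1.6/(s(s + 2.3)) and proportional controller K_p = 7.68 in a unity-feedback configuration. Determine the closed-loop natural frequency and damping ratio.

With unity feedback the closed-loop characteristic equation is s² + 2.3s + 7.68·1.6 = s² + 2.3s + 12.29 = 0.
So ω_n² = 12.29 ⇒ ω_n = 3.505 rad/s, and ζ = 2.3/(2ω_n) = 0.328.

ω_n = 3.51 rad/s, ζ = 0.328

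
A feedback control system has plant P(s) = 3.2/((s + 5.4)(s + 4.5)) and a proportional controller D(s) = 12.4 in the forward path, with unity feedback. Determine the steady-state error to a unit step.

The loop is type 0. Static position error constant K_pos = D(0)·P(0) = 12.4·0.1317 = 1.633.
Steady-state error to a unit step: e_ss = 1/(1+K_pos) = 1/2.633 = 0.38.

0.38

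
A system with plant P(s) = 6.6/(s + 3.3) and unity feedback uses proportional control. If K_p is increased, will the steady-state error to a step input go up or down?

e_ss = 1/(1 + K_p·P(0)); a larger K_p raises the denominator, so e_ss decreases.

decrease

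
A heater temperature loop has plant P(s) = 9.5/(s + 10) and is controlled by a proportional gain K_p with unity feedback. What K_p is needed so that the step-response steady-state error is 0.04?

For a type-0 loop with proportional control, e_ss = 1/(1 + K_p·P(0)).
P(0) = 0.95. Require 1/(1 + K_p·0.95) = 0.04, so 1 + 0.95·K_p = 25.
K_p = (25 − 1)/0.95 = 25.3.

K_p = 25.3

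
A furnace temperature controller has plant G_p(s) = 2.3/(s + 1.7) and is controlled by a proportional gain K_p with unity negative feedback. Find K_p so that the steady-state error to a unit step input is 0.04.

K_p = 17.7

Steady-state error for a unit step on this type-0 loop is 1/(1 + K_p·G_p(0)).
G_p(0) = 1.353. Require 1/(1 + K_p·1.353) = 0.04, so 1 + 1.353·K_p = 25.
K_p = (25 − 1)/1.353 = 17.7.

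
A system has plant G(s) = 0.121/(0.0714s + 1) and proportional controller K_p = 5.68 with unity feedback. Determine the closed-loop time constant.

Closed loop: T(s) = K_p·G/(1+K_p·G) = 0.6873/(0.0714s + 1 + 0.6873), with pole at s = −(1 + 0.6873)/0.0714 = −23.63.
Closed-loop time constant τ = 1/23.63 = 0.0423 s.

τ = 0.0423 s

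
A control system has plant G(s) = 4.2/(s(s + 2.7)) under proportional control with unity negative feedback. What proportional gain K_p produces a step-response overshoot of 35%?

From %OS = 100·exp(−πζ/√(1−ζ²)) = 35%, ζ = −ln(0.35)/√(π²+ln²(0.35)) = 0.3169.
Characteristic equation s² + 2.7s + 4.2K_p = 0 gives ζ = 2.7/(2√(4.2K_p)).
Setting ζ = 0.3169: √(4.2K_p) = 2.7/(2·0.3169) = 4.259, so K_p = 18.14/4.2 = 4.32.

K_p = 4.32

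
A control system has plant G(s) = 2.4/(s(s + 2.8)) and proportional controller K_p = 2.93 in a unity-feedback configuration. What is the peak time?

The closed-loop denominator s² + 2.8s + 7.032 gives ω_n = √7.032 = 2.652 and ζ = 2.8/(2ω_n) = 0.5279.
Damped frequency ω_d = ω_n√(1−ζ²) = 2.252 rad/s, so peak time T_p = π/ω_d = 1.39 s.

T_p = 1.39 s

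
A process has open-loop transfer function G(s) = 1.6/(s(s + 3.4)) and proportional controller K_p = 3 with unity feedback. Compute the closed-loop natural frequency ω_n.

ω_n = 2.19 rad/s

With unity feedback the closed-loop characteristic equation is s² + 3.4s + 3·1.6 = s² + 3.4s + 4.8 = 0.
Matching s² + 2ζω_n s + ω_n²: ω_n = √4.8 = 2.191 rad/s and 2ζω_n = 3.4, so ζ = 3.4/(2·2.191) = 0.776.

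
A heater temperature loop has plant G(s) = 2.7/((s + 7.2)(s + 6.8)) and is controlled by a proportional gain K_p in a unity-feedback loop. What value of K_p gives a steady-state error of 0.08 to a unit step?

K_p = 209

For a type-0 loop with proportional control, e_ss = 1/(1 + K_p·G(0)).
G(0) = 0.05515. Require 1/(1 + K_p·0.05515) = 0.08, so 1 + 0.05515·K_p = 12.5.
K_p = (12.5 − 1)/0.05515 = 209.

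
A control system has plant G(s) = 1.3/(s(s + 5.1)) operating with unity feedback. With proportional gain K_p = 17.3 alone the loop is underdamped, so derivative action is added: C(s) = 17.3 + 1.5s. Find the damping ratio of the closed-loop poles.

ζ = 0.743

Forward path: (17.3 + 1.5s)·1.3/(s(s+5.1)). The closed-loop characteristic equation is s² + (5.1 + 1.3·1.5)s + 1.3·17.3 = 0.
That is s² + 7.05s + 22.49 = 0, so ω_n = 4.742 rad/s and ζ = 7.05/(2·4.742) = 0.7433.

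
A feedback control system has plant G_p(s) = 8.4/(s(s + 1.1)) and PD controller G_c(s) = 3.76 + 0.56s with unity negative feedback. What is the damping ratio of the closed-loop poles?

Forward path: (3.76 + 0.56s)·8.4/(s(s+1.1)). The closed-loop characteristic equation is s² + (1.1 + 8.4·0.56)s + 8.4·3.76 = 0.
That is s² + 5.804s + 31.58 = 0, so ω_n = 5.62 rad/s and ζ = 5.804/(2·5.62) = 0.5164.

ζ = 0.516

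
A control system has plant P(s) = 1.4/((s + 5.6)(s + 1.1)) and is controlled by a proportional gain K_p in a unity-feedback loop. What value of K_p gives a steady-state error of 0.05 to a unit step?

Steady-state error for a unit step on this type-0 loop is 1/(1 + K_p·P(0)).
P(0) = 0.2273. Require 1/(1 + K_p·0.2273) = 0.05, so 1 + 0.2273·K_p = 20.
K_p = (20 − 1)/0.2273 = 83.6.

K_p = 83.6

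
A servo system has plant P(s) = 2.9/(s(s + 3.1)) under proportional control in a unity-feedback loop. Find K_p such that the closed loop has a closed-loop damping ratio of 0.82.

K_p = 1.23

Closed-loop characteristic equation: s² + 3.1s + K_p·2.9 = 0.
So ω_n = √(2.9K_p) and 2ζω_n = 3.1, giving ζ = 3.1/(2√(2.9K_p)).
Setting ζ = 0.82: √(2.9K_p) = 3.1/(2·0.82) = 1.89, so K_p = 3.573/2.9 = 1.23.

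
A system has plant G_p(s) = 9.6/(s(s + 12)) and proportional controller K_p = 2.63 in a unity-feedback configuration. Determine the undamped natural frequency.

ω_n = 5.02 rad/s

The closed-loop denominator is s(s+12) + 2.63·9.6 = s² + 12s + 25.25.
Matching s² + 2ζω_n s + ω_n²: ω_n = √25.25 = 5.025 rad/s and 2ζω_n = 12, so ζ = 12/(2·5.025) = 1.19.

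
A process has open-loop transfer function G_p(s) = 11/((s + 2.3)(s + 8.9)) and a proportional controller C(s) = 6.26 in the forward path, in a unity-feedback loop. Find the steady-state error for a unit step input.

0.229

The loop is type 0. Static position error constant K_pos = C(0)·G_p(0) = 6.26·0.5374 = 3.364.
Steady-state error to a unit step: e_ss = 1/(1+K_pos) = 1/4.364 = 0.229.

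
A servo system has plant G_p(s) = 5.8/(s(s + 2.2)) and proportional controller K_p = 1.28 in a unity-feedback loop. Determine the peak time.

T_p = 1.26 s

Closed-loop characteristic equation: s² + 2.2s + 7.424 = 0, so ω_n = 2.725 rad/s and ζ = 2.2/(2·2.725) = 0.4037.
Damped frequency ω_d = ω_n√(1−ζ²) = 2.493 rad/s, so peak time T_p = π/ω_d = 1.26 s.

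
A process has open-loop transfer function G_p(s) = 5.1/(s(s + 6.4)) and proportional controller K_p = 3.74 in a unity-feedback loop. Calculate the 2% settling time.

T_s ≈ 1.25 s

From 1 + K_pG_p(s) = 0: s² + 6.4s + 19.07 = 0 ⇒ ω_n = 4.367, ζ = 0.7327.
2% settling time T_s ≈ 4/(ζω_n) = 4/3.2 = 1.25 s.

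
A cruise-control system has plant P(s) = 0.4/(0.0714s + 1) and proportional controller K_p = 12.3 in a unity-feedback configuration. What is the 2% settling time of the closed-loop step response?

Closed loop: T(s) = K_p·P/(1+K_p·P) = 4.92/(0.0714s + 1 + 4.92), with pole at s = −(1 + 4.92)/0.0714 = −82.91.
τ = 1/82.91 = 0.01206 s, so 2% settling time ≈ 4τ = 0.0482 s.

T_s ≈ 0.0482 s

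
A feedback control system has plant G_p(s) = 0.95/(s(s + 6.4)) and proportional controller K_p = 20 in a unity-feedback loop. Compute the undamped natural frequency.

ω_n = 4.36 rad/s

The closed-loop denominator is s(s+6.4) + 20·0.95 = s² + 6.4s + 19.
Matching s² + 2ζω_n s + ω_n²: ω_n = √19 = 4.359 rad/s and 2ζω_n = 6.4, so ζ = 6.4/(2·4.359) = 0.734.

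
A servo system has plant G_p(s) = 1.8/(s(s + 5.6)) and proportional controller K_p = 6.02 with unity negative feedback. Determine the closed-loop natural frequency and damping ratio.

ω_n = 3.29 rad/s, ζ = 0.851

The closed-loop denominator is s(s+5.6) + 6.02·1.8 = s² + 5.6s + 10.84.
So ω_n² = 10.84 ⇒ ω_n = 3.292 rad/s, and ζ = 5.6/(2ω_n) = 0.851.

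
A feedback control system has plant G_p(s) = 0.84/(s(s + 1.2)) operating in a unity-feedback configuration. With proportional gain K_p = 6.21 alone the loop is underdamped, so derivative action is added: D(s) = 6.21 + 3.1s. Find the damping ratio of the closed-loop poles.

Forward path: (6.21 + 3.1s)·0.84/(s(s+1.2)). The closed-loop characteristic equation is s² + (1.2 + 0.84·3.1)s + 0.84·6.21 = 0.
That is s² + 3.804s + 5.216 = 0, so ω_n = 2.284 rad/s and ζ = 3.804/(2·2.284) = 0.8328.

ζ = 0.833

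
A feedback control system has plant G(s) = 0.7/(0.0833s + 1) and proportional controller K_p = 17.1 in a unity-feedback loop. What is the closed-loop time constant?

Closed loop: T(s) = K_p·G/(1+K_p·G) = 11.97/(0.0833s + 1 + 11.97), with pole at s = −(1 + 11.97)/0.0833 = −155.7.
Closed-loop time constant τ = 1/155.7 = 0.00642 s.

τ = 0.00642 s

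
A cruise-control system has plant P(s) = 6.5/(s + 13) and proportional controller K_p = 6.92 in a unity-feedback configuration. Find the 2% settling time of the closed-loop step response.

T_s ≈ 0.069 s

Closed-loop transfer function: T(s) = K_p·P(s)/(1 + K_p·P(s)) = 44.98/(s + 13 + 44.98) = 44.98/(s + 57.98).
Time constant τ = 1/57.98 = 0.01725 s, so the 2% settling time is about 4τ = 0.069 s.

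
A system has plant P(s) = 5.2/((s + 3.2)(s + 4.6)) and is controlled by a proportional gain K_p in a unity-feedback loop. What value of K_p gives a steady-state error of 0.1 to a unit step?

K_p = 25.5

The loop is type 0, so e_ss(step) = 1/(1 + K_pos) with K_pos = K_p·P(0).
P(0) = 0.3533. Require 1/(1 + K_p·0.3533) = 0.1, so 1 + 0.3533·K_p = 10.
K_p = (10 − 1)/0.3533 = 25.5.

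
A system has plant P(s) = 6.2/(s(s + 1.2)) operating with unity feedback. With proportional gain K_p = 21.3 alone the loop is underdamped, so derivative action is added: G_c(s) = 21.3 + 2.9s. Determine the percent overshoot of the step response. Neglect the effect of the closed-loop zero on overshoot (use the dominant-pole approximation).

0.858%

Forward path: (21.3 + 2.9s)·6.2/(s(s+1.2)). The closed-loop characteristic equation is s² + (1.2 + 6.2·2.9)s + 6.2·21.3 = 0.
That is s² + 19.18s + 132.1 = 0, so ω_n = 11.49 rad/s and ζ = 19.18/(2·11.49) = 0.8345.
%OS = 100·exp(−πζ/√(1−ζ²)) = 0.858%.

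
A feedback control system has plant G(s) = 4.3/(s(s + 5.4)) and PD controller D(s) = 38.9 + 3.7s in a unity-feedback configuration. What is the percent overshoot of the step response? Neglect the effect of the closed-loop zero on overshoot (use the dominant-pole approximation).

1.04%

Forward path: (38.9 + 3.7s)·4.3/(s(s+5.4)). The closed-loop characteristic equation is s² + (5.4 + 4.3·3.7)s + 4.3·38.9 = 0.
That is s² + 21.31s + 167.3 = 0, so ω_n = 12.93 rad/s and ζ = 21.31/(2·12.93) = 0.8238.
%OS = 100·exp(−πζ/√(1−ζ²)) = 1.04%.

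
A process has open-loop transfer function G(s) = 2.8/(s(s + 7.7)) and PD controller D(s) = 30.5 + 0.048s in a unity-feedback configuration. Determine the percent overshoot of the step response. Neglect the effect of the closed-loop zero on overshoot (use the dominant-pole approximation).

23%

Forward path: (30.5 + 0.048s)·2.8/(s(s+7.7)). The closed-loop characteristic equation is s² + (7.7 + 2.8·0.048)s + 2.8·30.5 = 0.
That is s² + 7.834s + 85.4 = 0, so ω_n = 9.241 rad/s and ζ = 7.834/(2·9.241) = 0.4239.
%OS = 100·exp(−πζ/√(1−ζ²)) = 23%.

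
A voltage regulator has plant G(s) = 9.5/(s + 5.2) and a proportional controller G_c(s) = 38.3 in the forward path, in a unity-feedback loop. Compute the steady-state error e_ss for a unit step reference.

The loop is type 0. Static position error constant K_pos = G_c(0)·G(0) = 38.3·1.827 = 69.97.
Steady-state error to a unit step: e_ss = 1/(1+K_pos) = 1/70.97 = 0.0141.

0.0141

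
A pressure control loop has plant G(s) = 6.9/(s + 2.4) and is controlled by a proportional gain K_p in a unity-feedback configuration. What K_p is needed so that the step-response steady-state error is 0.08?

The loop is type 0, so e_ss(step) = 1/(1 + K_pos) with K_pos = K_p·G(0).
G(0) = 2.875. Require 1/(1 + K_p·2.875) = 0.08, so 1 + 2.875·K_p = 12.5.
K_p = (12.5 − 1)/2.875 = 4.

K_p = 4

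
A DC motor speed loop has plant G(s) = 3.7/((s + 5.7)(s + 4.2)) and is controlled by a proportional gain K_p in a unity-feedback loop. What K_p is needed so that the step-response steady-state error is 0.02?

Steady-state error for a unit step on this type-0 loop is 1/(1 + K_p·G(0)).
G(0) = 0.1546. Require 1/(1 + K_p·0.1546) = 0.02, so 1 + 0.1546·K_p = 50.
K_p = (50 − 1)/0.1546 = 317.

K_p = 317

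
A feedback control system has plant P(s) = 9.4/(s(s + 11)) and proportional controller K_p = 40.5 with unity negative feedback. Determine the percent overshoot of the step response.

Closed-loop characteristic equation: s² + 11s + 380.7 = 0, so ω_n = 19.51 rad/s and ζ = 11/(2·19.51) = 0.2819.
%OS = 100·exp(−πζ/√(1−ζ²)) = 100·exp(−π·0.2819/√0.9205) = 39.7%.

39.7%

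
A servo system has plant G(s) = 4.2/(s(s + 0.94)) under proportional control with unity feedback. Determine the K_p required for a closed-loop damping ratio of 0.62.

K_p = 0.137

Closed-loop characteristic equation: s² + 0.94s + K_p·4.2 = 0.
So ω_n = √(4.2K_p) and 2ζω_n = 0.94, giving ζ = 0.94/(2√(4.2K_p)).
Setting ζ = 0.62: √(4.2K_p) = 0.94/(2·0.62) = 0.7581, so K_p = 0.5747/4.2 = 0.137.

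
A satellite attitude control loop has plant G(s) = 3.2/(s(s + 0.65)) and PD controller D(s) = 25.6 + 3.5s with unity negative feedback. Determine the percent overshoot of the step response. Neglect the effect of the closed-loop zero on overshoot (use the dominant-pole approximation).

6.58%

Forward path: (25.6 + 3.5s)·3.2/(s(s+0.65)). The closed-loop characteristic equation is s² + (0.65 + 3.2·3.5)s + 3.2·25.6 = 0.
That is s² + 11.85s + 81.92 = 0, so ω_n = 9.051 rad/s and ζ = 11.85/(2·9.051) = 0.6546.
%OS = 100·exp(−πζ/√(1−ζ²)) = 6.58%.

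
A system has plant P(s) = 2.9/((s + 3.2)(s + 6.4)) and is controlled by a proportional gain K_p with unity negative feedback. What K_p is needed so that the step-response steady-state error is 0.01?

For a type-0 loop with proportional control, e_ss = 1/(1 + K_p·P(0)).
P(0) = 0.1416. Require 1/(1 + K_p·0.1416) = 0.01, so 1 + 0.1416·K_p = 100.
K_p = (100 − 1)/0.1416 = 699.

K_p = 699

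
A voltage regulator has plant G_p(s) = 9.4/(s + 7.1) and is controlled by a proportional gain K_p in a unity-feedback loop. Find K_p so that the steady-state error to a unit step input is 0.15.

K_p = 4.28

Steady-state error for a unit step on this type-0 loop is 1/(1 + K_p·G_p(0)).
G_p(0) = 1.324. Require 1/(1 + K_p·1.324) = 0.15, so 1 + 1.324·K_p = 6.667.
K_p = (6.667 − 1)/1.324 = 4.28.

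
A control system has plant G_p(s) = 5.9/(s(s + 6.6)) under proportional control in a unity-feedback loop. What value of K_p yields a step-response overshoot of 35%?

K_p = 18.4

From %OS = 100·exp(−πζ/√(1−ζ²)) = 35%, ζ = −ln(0.35)/√(π²+ln²(0.35)) = 0.3169.
Characteristic equation s² + 6.6s + 5.9K_p = 0 gives ζ = 6.6/(2√(5.9K_p)).
Setting ζ = 0.3169: √(5.9K_p) = 6.6/(2·0.3169) = 10.41, so K_p = 108.4/5.9 = 18.4.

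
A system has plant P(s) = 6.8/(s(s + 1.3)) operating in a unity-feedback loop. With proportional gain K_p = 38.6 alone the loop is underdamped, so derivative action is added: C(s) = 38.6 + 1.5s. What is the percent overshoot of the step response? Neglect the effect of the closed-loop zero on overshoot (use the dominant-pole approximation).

30.3%

Forward path: (38.6 + 1.5s)·6.8/(s(s+1.3)). The closed-loop characteristic equation is s² + (1.3 + 6.8·1.5)s + 6.8·38.6 = 0.
That is s² + 11.5s + 262.5 = 0, so ω_n = 16.2 rad/s and ζ = 11.5/(2·16.2) = 0.3549.
%OS = 100·exp(−πζ/√(1−ζ²)) = 30.3%.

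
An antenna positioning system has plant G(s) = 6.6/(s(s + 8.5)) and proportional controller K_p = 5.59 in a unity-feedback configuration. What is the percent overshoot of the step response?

4.61%

From 1 + K_pG(s) = 0: s² + 8.5s + 36.89 = 0 ⇒ ω_n = 6.074, ζ = 0.6997.
%OS = 100·exp(−πζ/√(1−ζ²)) = 100·exp(−π·0.6997/√0.5104) = 4.61%.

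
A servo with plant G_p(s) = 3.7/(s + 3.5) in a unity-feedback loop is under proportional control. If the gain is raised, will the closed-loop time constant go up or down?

Closed-loop pole is at s = −(3.5+K_p·3.7); larger K_p moves it further left, so τ = 1/(3.5+K_p·3.7) decreases.

decrease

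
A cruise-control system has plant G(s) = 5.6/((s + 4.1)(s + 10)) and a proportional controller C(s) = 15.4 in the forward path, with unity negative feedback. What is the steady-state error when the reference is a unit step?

The loop is type 0. Static position error constant K_pos = C(0)·G(0) = 15.4·0.1366 = 2.103.
Steady-state error to a unit step: e_ss = 1/(1+K_pos) = 1/3.103 = 0.322.

0.322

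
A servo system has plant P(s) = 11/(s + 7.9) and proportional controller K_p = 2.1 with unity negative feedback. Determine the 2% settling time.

T_s ≈ 0.129 s

Closed-loop transfer function: T(s) = K_p·P(s)/(1 + K_p·P(s)) = 23.1/(s + 7.9 + 23.1) = 23.1/(s + 31).
Time constant τ = 1/31 = 0.03226 s, so the 2% settling time is about 4τ = 0.129 s.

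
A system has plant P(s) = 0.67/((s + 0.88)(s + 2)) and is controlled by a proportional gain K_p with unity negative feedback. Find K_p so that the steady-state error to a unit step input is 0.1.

For a type-0 loop with proportional control, e_ss = 1/(1 + K_p·P(0)).
P(0) = 0.3807. Require 1/(1 + K_p·0.3807) = 0.1, so 1 + 0.3807·K_p = 10.
K_p = (10 − 1)/0.3807 = 23.6.

K_p = 23.6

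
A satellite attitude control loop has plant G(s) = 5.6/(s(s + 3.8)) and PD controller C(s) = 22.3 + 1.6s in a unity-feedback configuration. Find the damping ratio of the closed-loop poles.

ζ = 0.571

Forward path: (22.3 + 1.6s)·5.6/(s(s+3.8)). The closed-loop characteristic equation is s² + (3.8 + 5.6·1.6)s + 5.6·22.3 = 0.
That is s² + 12.76s + 124.9 = 0, so ω_n = 11.17 rad/s and ζ = 12.76/(2·11.17) = 0.5709.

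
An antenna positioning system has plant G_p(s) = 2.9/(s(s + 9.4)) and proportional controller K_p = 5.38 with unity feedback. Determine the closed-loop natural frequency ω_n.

ω_n = 3.95 rad/s

1 + K_p·G_p(s) = 0 gives s² + 9.4s + 15.6 = 0.
Matching s² + 2ζω_n s + ω_n²: ω_n = √15.6 = 3.95 rad/s and 2ζω_n = 9.4, so ζ = 9.4/(2·3.95) = 1.19.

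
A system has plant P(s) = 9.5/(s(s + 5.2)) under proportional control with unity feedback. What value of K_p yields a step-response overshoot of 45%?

K_p = 11.7

From %OS = 100·exp(−πζ/√(1−ζ²)) = 45%, ζ = −ln(0.45)/√(π²+ln²(0.45)) = 0.2463.
Characteristic equation s² + 5.2s + 9.5K_p = 0 gives ζ = 5.2/(2√(9.5K_p)).
Setting ζ = 0.2463: √(9.5K_p) = 5.2/(2·0.2463) = 10.55, so K_p = 111.4/9.5 = 11.7.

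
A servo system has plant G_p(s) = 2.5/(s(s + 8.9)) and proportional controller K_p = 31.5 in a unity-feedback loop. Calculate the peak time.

T_p = 0.409 s

Closed-loop characteristic equation: s² + 8.9s + 78.75 = 0, so ω_n = 8.874 rad/s and ζ = 8.9/(2·8.874) = 0.5015.
Damped frequency ω_d = ω_n√(1−ζ²) = 7.678 rad/s, so peak time T_p = π/ω_d = 0.409 s.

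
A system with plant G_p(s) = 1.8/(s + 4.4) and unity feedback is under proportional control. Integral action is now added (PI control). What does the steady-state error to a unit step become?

0

The integrator makes K_pos = lim_{s→0} C(s)G(s) infinite, so e_ss = 1/(1+K_pos) = 0.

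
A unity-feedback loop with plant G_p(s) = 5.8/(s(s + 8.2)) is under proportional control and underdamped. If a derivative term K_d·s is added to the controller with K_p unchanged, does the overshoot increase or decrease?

decrease

The derivative term adds K·K_d to the s-coefficient of the characteristic equation, raising 2ζω_n while ω_n is unchanged; ζ increases, so overshoot decreases.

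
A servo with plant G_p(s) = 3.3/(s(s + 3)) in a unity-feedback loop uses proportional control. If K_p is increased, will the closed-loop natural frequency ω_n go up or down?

ω_n = √(3.3·K_p), which grows with K_p.

increase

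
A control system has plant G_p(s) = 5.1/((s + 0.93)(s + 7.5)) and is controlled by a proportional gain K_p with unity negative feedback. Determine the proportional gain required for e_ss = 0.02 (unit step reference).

K_p = 67

The loop is type 0, so e_ss(step) = 1/(1 + K_pos) with K_pos = K_p·G_p(0).
G_p(0) = 0.7312. Require 1/(1 + K_p·0.7312) = 0.02, so 1 + 0.7312·K_p = 50.
K_p = (50 − 1)/0.7312 = 67.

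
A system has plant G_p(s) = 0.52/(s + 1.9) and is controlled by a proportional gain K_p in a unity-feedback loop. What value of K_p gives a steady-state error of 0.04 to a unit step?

K_p = 87.7

Steady-state error for a unit step on this type-0 loop is 1/(1 + K_p·G_p(0)).
G_p(0) = 0.2737. Require 1/(1 + K_p·0.2737) = 0.04, so 1 + 0.2737·K_p = 25.
K_p = (25 − 1)/0.2737 = 87.7.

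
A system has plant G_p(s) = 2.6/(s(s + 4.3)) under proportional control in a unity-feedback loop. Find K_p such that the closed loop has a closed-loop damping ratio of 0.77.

Closed-loop characteristic equation: s² + 4.3s + K_p·2.6 = 0.
So ω_n = √(2.6K_p) and 2ζω_n = 4.3, giving ζ = 4.3/(2√(2.6K_p)).
Setting ζ = 0.77: √(2.6K_p) = 4.3/(2·0.77) = 2.792, so K_p = 7.796/2.6 = 3.

K_p = 3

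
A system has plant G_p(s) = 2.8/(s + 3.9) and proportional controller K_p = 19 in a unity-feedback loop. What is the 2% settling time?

Closed-loop transfer function: T(s) = K_p·G_p(s)/(1 + K_p·G_p(s)) = 53.2/(s + 3.9 + 53.2) = 53.2/(s + 57.1).
Time constant τ = 1/57.1 = 0.01751 s, so the 2% settling time is about 4τ = 0.0701 s.

T_s ≈ 0.0701 s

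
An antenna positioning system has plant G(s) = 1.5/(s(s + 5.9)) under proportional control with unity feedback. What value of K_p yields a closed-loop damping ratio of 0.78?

Closed-loop characteristic equation: s² + 5.9s + K_p·1.5 = 0.
So ω_n = √(1.5K_p) and 2ζω_n = 5.9, giving ζ = 5.9/(2√(1.5K_p)).
Setting ζ = 0.78: √(1.5K_p) = 5.9/(2·0.78) = 3.782, so K_p = 14.3/1.5 = 9.54.

K_p = 9.54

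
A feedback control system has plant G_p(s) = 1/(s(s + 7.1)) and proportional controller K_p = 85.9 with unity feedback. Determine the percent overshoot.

From 1 + K_pG_p(s) = 0: s² + 7.1s + 85.9 = 0 ⇒ ω_n = 9.268, ζ = 0.383.
%OS = 100·exp(−πζ/√(1−ζ²)) = 100·exp(−π·0.383/√0.8533) = 27.2%.

27.2%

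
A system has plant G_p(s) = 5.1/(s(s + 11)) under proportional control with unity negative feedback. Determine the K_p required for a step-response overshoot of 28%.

From %OS = 100·exp(−πζ/√(1−ζ²)) = 28%, ζ = −ln(0.28)/√(π²+ln²(0.28)) = 0.3755.
Characteristic equation s² + 11s + 5.1K_p = 0 gives ζ = 11/(2√(5.1K_p)).
Setting ζ = 0.3755: √(5.1K_p) = 11/(2·0.3755) = 14.65, so K_p = 214.5/5.1 = 42.1.

K_p = 42.1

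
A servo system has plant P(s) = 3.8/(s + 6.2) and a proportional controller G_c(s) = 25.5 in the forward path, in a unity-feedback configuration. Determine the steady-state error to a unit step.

0.0601

The loop is type 0. Static position error constant K_pos = G_c(0)·P(0) = 25.5·0.6129 = 15.63.
Steady-state error to a unit step: e_ss = 1/(1+K_pos) = 1/16.63 = 0.0601.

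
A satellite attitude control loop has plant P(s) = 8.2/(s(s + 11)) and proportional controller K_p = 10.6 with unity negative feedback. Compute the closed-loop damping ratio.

ζ = 0.59

With unity feedback the closed-loop characteristic equation is s² + 11s + 10.6·8.2 = s² + 11s + 86.92 = 0.
So ω_n² = 86.92 ⇒ ω_n = 9.323 rad/s, and ζ = 11/(2ω_n) = 0.59.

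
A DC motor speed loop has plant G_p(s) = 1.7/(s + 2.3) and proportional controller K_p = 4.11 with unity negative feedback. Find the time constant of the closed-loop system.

Closed-loop transfer function: T(s) = K_p·G_p(s)/(1 + K_p·G_p(s)) = 6.987/(s + 2.3 + 6.987) = 6.987/(s + 9.287).
Time constant τ = 1/9.287 = 0.108 s.

τ = 0.108 s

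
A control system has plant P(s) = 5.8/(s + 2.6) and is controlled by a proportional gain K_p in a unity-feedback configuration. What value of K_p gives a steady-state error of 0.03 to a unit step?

K_p = 14.5

For a type-0 loop with proportional control, e_ss = 1/(1 + K_p·P(0)).
P(0) = 2.231. Require 1/(1 + K_p·2.231) = 0.03, so 1 + 2.231·K_p = 33.33.
K_p = (33.33 − 1)/2.231 = 14.5.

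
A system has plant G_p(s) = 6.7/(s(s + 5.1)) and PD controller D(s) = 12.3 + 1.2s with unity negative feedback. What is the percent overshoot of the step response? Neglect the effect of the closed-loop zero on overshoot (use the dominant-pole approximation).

Forward path: (12.3 + 1.2s)·6.7/(s(s+5.1)). The closed-loop characteristic equation is s² + (5.1 + 6.7·1.2)s + 6.7·12.3 = 0.
That is s² + 13.14s + 82.41 = 0, so ω_n = 9.078 rad/s and ζ = 13.14/(2·9.078) = 0.7237.
%OS = 100·exp(−πζ/√(1−ζ²)) = 3.71%.

3.71%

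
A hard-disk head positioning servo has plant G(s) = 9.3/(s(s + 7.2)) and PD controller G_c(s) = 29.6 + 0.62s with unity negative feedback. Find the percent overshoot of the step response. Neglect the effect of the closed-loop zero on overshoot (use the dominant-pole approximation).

26.4%

Forward path: (29.6 + 0.62s)·9.3/(s(s+7.2)). The closed-loop characteristic equation is s² + (7.2 + 9.3·0.62)s + 9.3·29.6 = 0.
That is s² + 12.97s + 275.3 = 0, so ω_n = 16.59 rad/s and ζ = 12.97/(2·16.59) = 0.3907.
%OS = 100·exp(−πζ/√(1−ζ²)) = 26.4%.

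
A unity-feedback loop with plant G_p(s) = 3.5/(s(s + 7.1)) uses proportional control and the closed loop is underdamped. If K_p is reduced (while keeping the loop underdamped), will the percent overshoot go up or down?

decrease

ζ = 7.1/(2√(3.5K_p)) rises as K_p falls; higher damping means less overshoot.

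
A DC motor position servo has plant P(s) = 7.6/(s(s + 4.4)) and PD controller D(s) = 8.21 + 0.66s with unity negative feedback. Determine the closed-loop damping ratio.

Forward path: (8.21 + 0.66s)·7.6/(s(s+4.4)). The closed-loop characteristic equation is s² + (4.4 + 7.6·0.66)s + 7.6·8.21 = 0.
That is s² + 9.416s + 62.4 = 0, so ω_n = 7.899 rad/s and ζ = 9.416/(2·7.899) = 0.596.

ζ = 0.596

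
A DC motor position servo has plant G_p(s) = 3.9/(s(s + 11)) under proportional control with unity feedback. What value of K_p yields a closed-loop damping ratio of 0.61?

Closed-loop characteristic equation: s² + 11s + K_p·3.9 = 0.
So ω_n = √(3.9K_p) and 2ζω_n = 11, giving ζ = 11/(2√(3.9K_p)).
Setting ζ = 0.61: √(3.9K_p) = 11/(2·0.61) = 9.016, so K_p = 81.3/3.9 = 20.8.

K_p = 20.8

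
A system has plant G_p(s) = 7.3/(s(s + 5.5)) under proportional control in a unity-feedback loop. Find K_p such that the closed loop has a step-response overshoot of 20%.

From %OS = 100·exp(−πζ/√(1−ζ²)) = 20%, ζ = −ln(0.2)/√(π²+ln²(0.2)) = 0.4559.
Characteristic equation s² + 5.5s + 7.3K_p = 0 gives ζ = 5.5/(2√(7.3K_p)).
Setting ζ = 0.4559: √(7.3K_p) = 5.5/(2·0.4559) = 6.031, so K_p = 36.38/7.3 = 4.98.

K_p = 4.98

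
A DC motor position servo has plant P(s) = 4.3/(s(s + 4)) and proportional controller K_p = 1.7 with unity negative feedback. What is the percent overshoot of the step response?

The closed-loop denominator s² + 4s + 7.31 gives ω_n = √7.31 = 2.704 and ζ = 4/(2ω_n) = 0.7397.
%OS = 100·exp(−πζ/√(1−ζ²)) = 100·exp(−π·0.7397/√0.4528) = 3.16%.

3.16%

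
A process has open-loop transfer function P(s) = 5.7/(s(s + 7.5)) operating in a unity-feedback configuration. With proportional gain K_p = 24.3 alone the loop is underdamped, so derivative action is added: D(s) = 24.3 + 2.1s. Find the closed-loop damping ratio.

ζ = 0.827

Forward path: (24.3 + 2.1s)·5.7/(s(s+7.5)). The closed-loop characteristic equation is s² + (7.5 + 5.7·2.1)s + 5.7·24.3 = 0.
That is s² + 19.47s + 138.5 = 0, so ω_n = 11.77 rad/s and ζ = 19.47/(2·11.77) = 0.8272.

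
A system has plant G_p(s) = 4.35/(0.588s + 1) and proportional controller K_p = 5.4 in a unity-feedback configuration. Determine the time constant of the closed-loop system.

τ = 0.024 s

Closed loop: T(s) = K_p·G_p/(1+K_p·G_p) = 23.49/(0.588s + 1 + 23.49), with pole at s = −(1 + 23.49)/0.588 = −41.65.
Closed-loop time constant τ = 1/41.65 = 0.024 s.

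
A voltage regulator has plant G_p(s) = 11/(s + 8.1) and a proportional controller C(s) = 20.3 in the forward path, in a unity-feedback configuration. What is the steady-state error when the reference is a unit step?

The loop is type 0. Static position error constant K_pos = C(0)·G_p(0) = 20.3·1.358 = 27.57.
Steady-state error to a unit step: e_ss = 1/(1+K_pos) = 1/28.57 = 0.035.

0.035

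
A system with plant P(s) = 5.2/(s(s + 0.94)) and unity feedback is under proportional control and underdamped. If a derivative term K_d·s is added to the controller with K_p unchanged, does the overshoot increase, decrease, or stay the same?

The derivative term adds K·K_d to the s-coefficient of the characteristic equation, raising 2ζω_n while ω_n is unchanged; ζ increases, so overshoot decreases.

decrease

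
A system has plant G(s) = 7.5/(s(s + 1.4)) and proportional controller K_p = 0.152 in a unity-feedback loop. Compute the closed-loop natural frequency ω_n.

With unity feedback the closed-loop characteristic equation is s² + 1.4s + 0.152·7.5 = s² + 1.4s + 1.14 = 0.
Matching s² + 2ζω_n s + ω_n²: ω_n = √1.14 = 1.068 rad/s and 2ζω_n = 1.4, so ζ = 1.4/(2·1.068) = 0.656.

ω_n = 1.07 rad/s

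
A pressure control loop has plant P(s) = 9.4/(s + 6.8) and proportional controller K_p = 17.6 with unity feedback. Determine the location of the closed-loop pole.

Closed-loop transfer function: T(s) = K_p·P(s)/(1 + K_p·P(s)) = 165.4/(s + 6.8 + 165.4) = 165.4/(s + 172.2).
The closed-loop pole is at s = −172.2.

s = -172.2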